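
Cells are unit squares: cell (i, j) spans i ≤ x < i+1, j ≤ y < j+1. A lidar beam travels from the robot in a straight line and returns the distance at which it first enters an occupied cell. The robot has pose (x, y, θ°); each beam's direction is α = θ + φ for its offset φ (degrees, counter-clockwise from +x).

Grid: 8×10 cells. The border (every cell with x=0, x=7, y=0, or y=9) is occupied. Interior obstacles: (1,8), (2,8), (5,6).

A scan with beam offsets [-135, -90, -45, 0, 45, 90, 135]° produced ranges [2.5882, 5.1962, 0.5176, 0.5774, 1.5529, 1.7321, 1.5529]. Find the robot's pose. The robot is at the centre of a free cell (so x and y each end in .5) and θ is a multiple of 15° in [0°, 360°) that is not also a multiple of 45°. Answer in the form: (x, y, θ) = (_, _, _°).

Candidates: 45 free-cell centres × 16 headings = 720 poses. Raycast each; keep the one whose scan matches to 4 dp.
  (1.5, 5.5, 345°): beam 1 = 0.5774 ≠ 2.5882 ✗
  (5.5, 2.5, 105°): beam 1 = 1.7321 ≠ 2.5882 ✗
  (6.5, 3.5, 120°): beam 1 = 0.5176 ≠ 2.5882 ✗
  …
  (5.5, 7.5, 300°): r_1=2.5882, r_2=5.1962, r_3=0.5176, r_4=0.5774, r_5=1.5529, r_6=1.7321, r_7=1.5529 — all match ✓
Only this pose fits every beam.

(x, y, θ) = (5.5, 7.5, 300°)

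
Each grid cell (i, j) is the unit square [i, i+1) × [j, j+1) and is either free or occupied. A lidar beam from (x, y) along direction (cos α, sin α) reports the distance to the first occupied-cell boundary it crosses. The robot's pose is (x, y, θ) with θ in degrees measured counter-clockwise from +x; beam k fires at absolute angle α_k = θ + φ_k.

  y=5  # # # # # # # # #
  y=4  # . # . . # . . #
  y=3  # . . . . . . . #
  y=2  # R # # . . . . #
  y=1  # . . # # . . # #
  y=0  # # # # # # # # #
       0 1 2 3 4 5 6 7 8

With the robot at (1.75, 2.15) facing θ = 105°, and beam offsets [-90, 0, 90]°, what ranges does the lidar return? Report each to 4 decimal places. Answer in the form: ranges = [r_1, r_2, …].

ranges = [0.2588, 2.8978, 0.7765]

beam 1: φ=-90°, α=15°
  cosα=0.9659 sinα=0.2588 | (1,2) | tMaxX 0.2588 tMaxY 3.2841 | tΔX 1.0353 tΔY 3.8637
    t=0.2588 [x] (2,2) — stop
  → r_1 = 0.2588
beam 2: φ=0°, α=105°
  cosα=-0.2588 sinα=0.9659 | (1,2) | tMaxX 2.8978 tMaxY 0.8800 | tΔX 3.8637 tΔY 1.0353
    t=0.8800 [y] (1,3)
    t=1.9153 [y] (1,4)
    t=2.8978 [x] (0,4) — stop
  → r_2 = 2.8978
beam 3: φ=90°, α=195°
  cosα=-0.9659 sinα=-0.2588 | (1,2) | tMaxX 0.7765 tMaxY 0.5796 | tΔX 1.0353 tΔY 3.8637
    t=0.5796 [y] (1,1)
    t=0.7765 [x] (0,1) — stop
  → r_3 = 0.7765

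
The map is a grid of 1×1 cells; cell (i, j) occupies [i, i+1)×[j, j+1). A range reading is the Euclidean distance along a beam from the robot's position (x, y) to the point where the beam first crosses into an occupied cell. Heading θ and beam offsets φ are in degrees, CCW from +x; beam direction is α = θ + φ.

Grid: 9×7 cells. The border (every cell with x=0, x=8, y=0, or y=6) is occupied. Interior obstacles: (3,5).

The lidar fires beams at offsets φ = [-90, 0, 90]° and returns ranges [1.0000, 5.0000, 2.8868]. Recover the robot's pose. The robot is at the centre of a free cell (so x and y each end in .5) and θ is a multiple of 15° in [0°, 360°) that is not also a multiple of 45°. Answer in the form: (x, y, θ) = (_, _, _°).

Enumerate (i+0.5, j+0.5, θ) over the 34 free cells and 16 admissible headings. For each, cast all 3 beams and compare to the given ranges.
  (7.5, 5.5, 195°): beam 1 = 0.5176 ≠ 1.0000 ✗
  (6.5, 1.5, 105°): beam 1 = 1.5529 ≠ 1.0000 ✗
  (1.5, 1.5, 285°): beam 1 = 0.5176 ≠ 1.0000 ✗
  …
  (1.5, 3.5, 330°): r_1=1.0000, r_2=5.0000, r_3=2.8868 — all match ✓
Unique over the lattice → pose = (1.5, 3.5, 330°).

(x, y, θ) = (1.5, 3.5, 330°)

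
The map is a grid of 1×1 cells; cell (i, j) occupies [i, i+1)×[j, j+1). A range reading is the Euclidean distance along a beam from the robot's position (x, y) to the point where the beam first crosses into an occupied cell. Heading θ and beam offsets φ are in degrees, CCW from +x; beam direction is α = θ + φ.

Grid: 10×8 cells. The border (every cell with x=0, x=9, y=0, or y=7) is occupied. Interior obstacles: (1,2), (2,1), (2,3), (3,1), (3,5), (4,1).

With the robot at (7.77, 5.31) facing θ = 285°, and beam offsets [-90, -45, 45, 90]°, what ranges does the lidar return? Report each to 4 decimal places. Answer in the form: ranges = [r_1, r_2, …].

beam 1: φ=-90°, α=195°
  direction (-0.9659, -0.2588); cell (7,5); t to first gridline: x 0.7972, y 1.1977 (then +1.0353 / +3.8637)
    (6,5) via x @ 0.7972
    (6,4) via y @ 1.1977
    (5,4) via x @ 1.8324
    (4,4) via x @ 2.8677
    (3,4) via x @ 3.9030
    (2,4) via x @ 4.9383
    (2,3) via y @ 5.0615  # hit
  → r_1 = 5.0615
beam 2: φ=-45°, α=240°
  direction (-0.5000, -0.8660); cell (7,5); t to first gridline: x 1.5400, y 0.3580 (then +2.0000 / +1.1547)
    (7,4) via y @ 0.3580
    (7,3) via y @ 1.5127
    (6,3) via x @ 1.5400
    (6,2) via y @ 2.6674
    (5,2) via x @ 3.5400
    (5,1) via y @ 3.8221
    (5,0) via y @ 4.9768  # hit
  → r_2 = 4.9768
beam 3: φ=45°, α=330°
  direction (0.8660, -0.5000); cell (7,5); t to first gridline: x 0.2656, y 0.6200 (then +1.1547 / +2.0000)
    (8,5) via x @ 0.2656
    (8,4) via y @ 0.6200
    (9,4) via x @ 1.4203  # hit
  → r_3 = 1.4203
beam 4: φ=90°, α=15°
  direction (0.9659, 0.2588); cell (7,5); t to first gridline: x 0.2381, y 2.6660 (then +1.0353 / +3.8637)
    (8,5) via x @ 0.2381
    (9,5) via x @ 1.2734  # hit
  → r_4 = 1.2734

ranges = [5.0615, 4.9768, 1.4203, 1.2734]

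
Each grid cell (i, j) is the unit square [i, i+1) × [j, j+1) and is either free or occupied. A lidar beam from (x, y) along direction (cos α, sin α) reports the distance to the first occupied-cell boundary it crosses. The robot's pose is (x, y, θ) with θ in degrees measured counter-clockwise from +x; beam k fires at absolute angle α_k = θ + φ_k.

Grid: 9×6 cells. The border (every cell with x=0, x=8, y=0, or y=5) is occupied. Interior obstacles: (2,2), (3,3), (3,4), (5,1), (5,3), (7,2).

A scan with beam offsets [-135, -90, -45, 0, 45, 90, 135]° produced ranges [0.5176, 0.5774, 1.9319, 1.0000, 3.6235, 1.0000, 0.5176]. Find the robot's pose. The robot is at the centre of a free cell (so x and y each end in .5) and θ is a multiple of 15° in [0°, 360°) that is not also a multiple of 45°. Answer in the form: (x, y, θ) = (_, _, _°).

(x, y, θ) = (1.5, 1.5, 30°)

Candidates: 22 free-cell centres × 16 headings = 352 poses. Raycast each; keep the one whose scan matches to 4 dp.
  (1.5, 2.5, 195°): beam 1 = 2.8868 ≠ 0.5176 ✗
  (7.5, 3.5, 105°): beam 1 = 0.5774 ≠ 0.5176 ✗
  (4.5, 4.5, 345°): beam 1 = 0.5774 ≠ 0.5176 ✗
  (7.5, 4.5, 120°): beam 3 = 0.5176 ≠ 1.9319 ✗
  (1.5, 3.5, 15°): beam 1 = 1.0000 ≠ 0.5176 ✗
  …
  (1.5, 1.5, 30°): r_1=0.5176, r_2=0.5774, r_3=1.9319, r_4=1.0000, r_5=3.6235, r_6=1.0000, r_7=0.5176 — all match ✓
Only this pose fits every beam.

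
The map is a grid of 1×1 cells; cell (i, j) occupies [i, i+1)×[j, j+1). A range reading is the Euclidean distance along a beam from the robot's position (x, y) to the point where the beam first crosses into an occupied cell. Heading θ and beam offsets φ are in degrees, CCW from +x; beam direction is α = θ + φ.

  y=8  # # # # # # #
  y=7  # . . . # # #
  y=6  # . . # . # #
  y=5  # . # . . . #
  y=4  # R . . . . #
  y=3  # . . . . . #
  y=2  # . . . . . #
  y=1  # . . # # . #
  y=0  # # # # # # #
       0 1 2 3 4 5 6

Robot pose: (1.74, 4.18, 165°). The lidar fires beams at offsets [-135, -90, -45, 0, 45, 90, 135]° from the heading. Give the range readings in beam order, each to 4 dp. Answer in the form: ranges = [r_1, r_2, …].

beam 1: φ=-135°, α=30°
  cosα=0.8660 sinα=0.5000 | (1,4) | tMaxX 0.3002 tMaxY 1.6400 | tΔX 1.1547 tΔY 2.0000
    t=0.3002 [x] (2,4)
    t=1.4549 [x] (3,4)
    t=1.6400 [y] (3,5)
    t=2.6096 [x] (4,5)
    t=3.6400 [y] (4,6)
    t=3.7643 [x] (5,6) — stop
  → r_1 = 3.7643
beam 2: φ=-90°, α=75°
  cosα=0.2588 sinα=0.9659 | (1,4) | tMaxX 1.0046 tMaxY 0.8489 | tΔX 3.8637 tΔY 1.0353
    t=0.8489 [y] (1,5)
    t=1.0046 [x] (2,5) — stop
  → r_2 = 1.0046
beam 3: φ=-45°, α=120°
  cosα=-0.5000 sinα=0.8660 | (1,4) | tMaxX 1.4800 tMaxY 0.9469 | tΔX 2.0000 tΔY 1.1547
    t=0.9469 [y] (1,5)
    t=1.4800 [x] (0,5) — stop
  → r_3 = 1.4800
beam 4: φ=0°, α=165°
  cosα=-0.9659 sinα=0.2588 | (1,4) | tMaxX 0.7661 tMaxY 3.1682 | tΔX 1.0353 tΔY 3.8637
    t=0.7661 [x] (0,4) — stop
  → r_4 = 0.7661
beam 5: φ=45°, α=210°
  cosα=-0.8660 sinα=-0.5000 | (1,4) | tMaxX 0.8545 tMaxY 0.3600 | tΔX 1.1547 tΔY 2.0000
    t=0.3600 [y] (1,3)
    t=0.8545 [x] (0,3) — stop
  → r_5 = 0.8545
beam 6: φ=90°, α=255°
  cosα=-0.2588 sinα=-0.9659 | (1,4) | tMaxX 2.8591 tMaxY 0.1863 | tΔX 3.8637 tΔY 1.0353
    t=0.1863 [y] (1,3)
    t=1.2216 [y] (1,2)
    t=2.2569 [y] (1,1)
    t=2.8591 [x] (0,1) — stop
  → r_6 = 2.8591
beam 7: φ=135°, α=300°
  cosα=0.5000 sinα=-0.8660 | (1,4) | tMaxX 0.5200 tMaxY 0.2078 | tΔX 2.0000 tΔY 1.1547
    t=0.2078 [y] (1,3)
    t=0.5200 [x] (2,3)
    t=1.3625 [y] (2,2)
    t=2.5172 [y] (2,1)
    t=2.5200 [x] (3,1) — stop
  → r_7 = 2.5200

ranges = [3.7643, 1.0046, 1.4800, 0.7661, 0.8545, 2.8591, 2.5200]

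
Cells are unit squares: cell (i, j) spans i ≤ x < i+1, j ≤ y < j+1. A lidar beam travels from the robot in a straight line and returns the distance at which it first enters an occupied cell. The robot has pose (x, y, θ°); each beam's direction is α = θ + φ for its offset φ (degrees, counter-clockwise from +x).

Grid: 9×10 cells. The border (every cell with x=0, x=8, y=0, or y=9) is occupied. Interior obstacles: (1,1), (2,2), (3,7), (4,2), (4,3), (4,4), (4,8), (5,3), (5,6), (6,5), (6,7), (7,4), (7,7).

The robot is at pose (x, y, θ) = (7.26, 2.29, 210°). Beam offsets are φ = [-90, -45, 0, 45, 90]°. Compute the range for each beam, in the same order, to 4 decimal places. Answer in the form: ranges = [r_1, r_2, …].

beam 1: φ=-90°, α=120°
  dir = (cos 120°, sin 120°) = (-0.5000, 0.8660); from cell (7,2)
  next x-line at t=0.5200, next y-line at t=0.8198; Δt_x=2.0000, Δt_y=1.1547
    x: enter (6,2) at t=0.5200
    y: enter (6,3) at t=0.8198
    y: enter (6,4) at t=1.9745
    x: enter (5,4) at t=2.5200
    y: enter (5,5) at t=3.1292
    y: enter (5,6) at t=4.2839 ← occupied
  → r_1 = 4.2839
beam 2: φ=-45°, α=165°
  dir = (cos 165°, sin 165°) = (-0.9659, 0.2588); from cell (7,2)
  next x-line at t=0.2692, next y-line at t=2.7432; Δt_x=1.0353, Δt_y=3.8637
    x: enter (6,2) at t=0.2692
    x: enter (5,2) at t=1.3044
    x: enter (4,2) at t=2.3397 ← occupied
  → r_2 = 2.3397
beam 3: φ=0°, α=210°
  dir = (cos 210°, sin 210°) = (-0.8660, -0.5000); from cell (7,2)
  next x-line at t=0.3002, next y-line at t=0.5800; Δt_x=1.1547, Δt_y=2.0000
    x: enter (6,2) at t=0.3002
    y: enter (6,1) at t=0.5800
    x: enter (5,1) at t=1.4549
    y: enter (5,0) at t=2.5800 ← occupied
  → r_3 = 2.5800
beam 4: φ=45°, α=255°
  dir = (cos 255°, sin 255°) = (-0.2588, -0.9659); from cell (7,2)
  next x-line at t=1.0046, next y-line at t=0.3002; Δt_x=3.8637, Δt_y=1.0353
    y: enter (7,1) at t=0.3002
    x: enter (6,1) at t=1.0046
    y: enter (6,0) at t=1.3355 ← occupied
  → r_4 = 1.3355
beam 5: φ=90°, α=300°
  dir = (cos 300°, sin 300°) = (0.5000, -0.8660); from cell (7,2)
  next x-line at t=1.4800, next y-line at t=0.3349; Δt_x=2.0000, Δt_y=1.1547
    y: enter (7,1) at t=0.3349
    x: enter (8,1) at t=1.4800 ← occupied
  → r_5 = 1.4800

ranges = [4.2839, 2.3397, 2.5800, 1.3355, 1.4800]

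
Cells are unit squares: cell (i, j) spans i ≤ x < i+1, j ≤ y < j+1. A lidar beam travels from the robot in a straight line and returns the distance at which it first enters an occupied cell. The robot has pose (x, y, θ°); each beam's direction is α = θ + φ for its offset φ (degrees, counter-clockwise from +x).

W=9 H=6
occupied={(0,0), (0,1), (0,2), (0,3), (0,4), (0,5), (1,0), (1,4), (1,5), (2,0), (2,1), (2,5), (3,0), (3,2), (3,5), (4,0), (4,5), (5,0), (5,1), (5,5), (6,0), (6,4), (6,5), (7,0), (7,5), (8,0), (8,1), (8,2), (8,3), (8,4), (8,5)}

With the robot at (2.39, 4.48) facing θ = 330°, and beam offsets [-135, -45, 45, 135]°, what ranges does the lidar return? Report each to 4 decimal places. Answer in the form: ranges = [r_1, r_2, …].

ranges = [0.4038, 2.3569, 2.0091, 0.5383]

beam 1: φ=-135°, α=195°
  cosα=-0.9659 sinα=-0.2588 | (2,4) | tMaxX 0.4038 tMaxY 1.8546 | tΔX 1.0353 tΔY 3.8637
    t=0.4038 [x] (1,4) — stop
  → r_1 = 0.4038
beam 2: φ=-45°, α=285°
  cosα=0.2588 sinα=-0.9659 | (2,4) | tMaxX 2.3569 tMaxY 0.4969 | tΔX 3.8637 tΔY 1.0353
    t=0.4969 [y] (2,3)
    t=1.5322 [y] (2,2)
    t=2.3569 [x] (3,2) — stop
  → r_2 = 2.3569
beam 3: φ=45°, α=15°
  cosα=0.9659 sinα=0.2588 | (2,4) | tMaxX 0.6315 tMaxY 2.0091 | tΔX 1.0353 tΔY 3.8637
    t=0.6315 [x] (3,4)
    t=1.6668 [x] (4,4)
    t=2.0091 [y] (4,5) — stop
  → r_3 = 2.0091
beam 4: φ=135°, α=105°
  cosα=-0.2588 sinα=0.9659 | (2,4) | tMaxX 1.5068 tMaxY 0.5383 | tΔX 3.8637 tΔY 1.0353
    t=0.5383 [y] (2,5) — stop
  → r_4 = 0.5383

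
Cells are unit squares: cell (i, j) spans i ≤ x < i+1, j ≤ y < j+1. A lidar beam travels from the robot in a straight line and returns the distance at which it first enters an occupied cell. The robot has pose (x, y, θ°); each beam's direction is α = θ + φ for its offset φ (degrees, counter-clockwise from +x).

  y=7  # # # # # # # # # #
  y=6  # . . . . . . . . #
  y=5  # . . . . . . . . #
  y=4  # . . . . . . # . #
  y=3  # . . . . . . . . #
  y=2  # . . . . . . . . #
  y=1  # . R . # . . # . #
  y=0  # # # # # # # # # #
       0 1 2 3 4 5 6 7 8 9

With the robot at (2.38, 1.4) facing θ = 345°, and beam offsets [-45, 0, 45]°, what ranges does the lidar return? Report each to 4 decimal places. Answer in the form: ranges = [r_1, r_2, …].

ranges = [0.4619, 1.5455, 5.3347]

beam 1: φ=-45°, α=300°
  cosα=0.5000 sinα=-0.8660 | (2,1) | tMaxX 1.2400 tMaxY 0.4619 | tΔX 2.0000 tΔY 1.1547
    t=0.4619 [y] (2,0) — stop
  → r_1 = 0.4619
beam 2: φ=0°, α=345°
  cosα=0.9659 sinα=-0.2588 | (2,1) | tMaxX 0.6419 tMaxY 1.5455 | tΔX 1.0353 tΔY 3.8637
    t=0.6419 [x] (3,1)
    t=1.5455 [y] (3,0) — stop
  → r_2 = 1.5455
beam 3: φ=45°, α=30°
  cosα=0.8660 sinα=0.5000 | (2,1) | tMaxX 0.7159 tMaxY 1.2000 | tΔX 1.1547 tΔY 2.0000
    t=0.7159 [x] (3,1)
    t=1.2000 [y] (3,2)
    t=1.8706 [x] (4,2)
    t=3.0253 [x] (5,2)
    t=3.2000 [y] (5,3)
    t=4.1800 [x] (6,3)
    t=5.2000 [y] (6,4)
    t=5.3347 [x] (7,4) — stop
  → r_3 = 5.3347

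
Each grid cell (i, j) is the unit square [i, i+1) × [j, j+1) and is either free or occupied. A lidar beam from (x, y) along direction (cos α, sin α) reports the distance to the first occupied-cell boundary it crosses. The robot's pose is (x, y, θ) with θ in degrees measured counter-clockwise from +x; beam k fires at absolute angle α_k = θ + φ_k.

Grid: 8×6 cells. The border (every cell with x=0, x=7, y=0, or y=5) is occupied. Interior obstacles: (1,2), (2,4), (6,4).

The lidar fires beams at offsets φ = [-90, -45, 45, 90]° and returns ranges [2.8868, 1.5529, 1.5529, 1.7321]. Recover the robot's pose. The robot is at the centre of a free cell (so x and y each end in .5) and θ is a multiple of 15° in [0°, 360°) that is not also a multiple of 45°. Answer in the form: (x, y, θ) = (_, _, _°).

(x, y, θ) = (5.5, 3.5, 30°)

Candidates: 21 free-cell centres × 16 headings = 336 poses. Raycast each; keep the one whose scan matches to 4 dp.
  (1.5, 1.5, 75°): beam 1 = 1.9319 ≠ 2.8868 ✗
  (3.5, 2.5, 210°): beam 1 = 1.7321 ≠ 2.8868 ✗
  (6.5, 3.5, 105°): beam 1 = 0.5176 ≠ 2.8868 ✗
  (2.5, 2.5, 255°): beam 1 = 0.5176 ≠ 2.8868 ✗
  (5.5, 3.5, 150°): beam 1 = 1.0000 ≠ 2.8868 ✗
  …
  (5.5, 3.5, 30°): r_1=2.8868, r_2=1.5529, r_3=1.5529, r_4=1.7321 — all match ✓
Unique over the lattice → pose = (5.5, 3.5, 30°).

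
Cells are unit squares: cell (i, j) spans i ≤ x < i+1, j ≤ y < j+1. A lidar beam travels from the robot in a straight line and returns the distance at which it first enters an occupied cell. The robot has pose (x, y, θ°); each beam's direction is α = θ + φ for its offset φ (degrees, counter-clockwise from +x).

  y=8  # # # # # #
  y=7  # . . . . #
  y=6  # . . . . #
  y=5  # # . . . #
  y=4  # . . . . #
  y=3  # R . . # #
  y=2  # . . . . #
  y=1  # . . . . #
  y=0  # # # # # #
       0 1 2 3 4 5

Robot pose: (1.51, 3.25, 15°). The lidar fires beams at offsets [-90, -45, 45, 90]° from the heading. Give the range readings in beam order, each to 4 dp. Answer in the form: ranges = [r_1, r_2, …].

ranges = [2.3294, 4.0299, 5.4848, 1.8117]

beam 1: φ=-90°, α=285°
  d=(0.2588,-0.9659)  start (1,3)  tX=1.8932 tY=0.2588  stride 1/|dx|=3.8637 1/|dy|=1.0353
    cross y-line → (1,2), t=0.2588
    cross y-line → (1,1), t=1.2941
    cross x-line → (2,1), t=1.8932
    cross y-line → (2,0), t=2.3294 (wall)
  → r_1 = 2.3294
beam 2: φ=-45°, α=330°
  d=(0.8660,-0.5000)  start (1,3)  tX=0.5658 tY=0.5000  stride 1/|dx|=1.1547 1/|dy|=2.0000
    cross y-line → (1,2), t=0.5000
    cross x-line → (2,2), t=0.5658
    cross x-line → (3,2), t=1.7205
    cross y-line → (3,1), t=2.5000
    cross x-line → (4,1), t=2.8752
    cross x-line → (5,1), t=4.0299 (wall)
  → r_2 = 4.0299
beam 3: φ=45°, α=60°
  d=(0.5000,0.8660)  start (1,3)  tX=0.9800 tY=0.8660  stride 1/|dx|=2.0000 1/|dy|=1.1547
    cross y-line → (1,4), t=0.8660
    cross x-line → (2,4), t=0.9800
    cross y-line → (2,5), t=2.0207
    cross x-line → (3,5), t=2.9800
    cross y-line → (3,6), t=3.1754
    cross y-line → (3,7), t=4.3301
    cross x-line → (4,7), t=4.9800
    cross y-line → (4,8), t=5.4848 (wall)
  → r_3 = 5.4848
beam 4: φ=90°, α=105°
  d=(-0.2588,0.9659)  start (1,3)  tX=1.9705 tY=0.7765  stride 1/|dx|=3.8637 1/|dy|=1.0353
    cross y-line → (1,4), t=0.7765
    cross y-line → (1,5), t=1.8117 (wall)
  → r_4 = 1.8117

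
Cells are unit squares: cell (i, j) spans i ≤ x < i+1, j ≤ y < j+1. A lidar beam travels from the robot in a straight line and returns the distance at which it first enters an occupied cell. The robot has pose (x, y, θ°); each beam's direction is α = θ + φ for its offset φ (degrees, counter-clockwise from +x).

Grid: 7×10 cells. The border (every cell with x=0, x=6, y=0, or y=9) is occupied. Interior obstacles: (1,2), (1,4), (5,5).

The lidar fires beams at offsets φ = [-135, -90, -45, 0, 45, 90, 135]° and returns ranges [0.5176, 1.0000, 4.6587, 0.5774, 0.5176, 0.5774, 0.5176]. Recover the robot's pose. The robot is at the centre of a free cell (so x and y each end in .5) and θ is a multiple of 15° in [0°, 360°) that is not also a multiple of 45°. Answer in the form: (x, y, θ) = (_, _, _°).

(x, y, θ) = (1.5, 1.5, 60°)

Candidates: 37 free-cell centres × 16 headings = 592 poses. Raycast each; keep the one whose scan matches to 4 dp.
  (2.5, 7.5, 285°): beam 1 = 1.7321 ≠ 0.5176 ✗
  (5.5, 3.5, 195°): beam 1 = 1.0000 ≠ 0.5176 ✗
  (5.5, 3.5, 300°): beam 1 = 3.6235 ≠ 0.5176 ✗
  (3.5, 1.5, 75°): beam 1 = 0.5774 ≠ 0.5176 ✗
  …
  (1.5, 1.5, 60°): r_1=0.5176, r_2=1.0000, r_3=4.6587, r_4=0.5774, r_5=0.5176, r_6=0.5774, r_7=0.5176 — all match ✓
Only this pose fits every beam.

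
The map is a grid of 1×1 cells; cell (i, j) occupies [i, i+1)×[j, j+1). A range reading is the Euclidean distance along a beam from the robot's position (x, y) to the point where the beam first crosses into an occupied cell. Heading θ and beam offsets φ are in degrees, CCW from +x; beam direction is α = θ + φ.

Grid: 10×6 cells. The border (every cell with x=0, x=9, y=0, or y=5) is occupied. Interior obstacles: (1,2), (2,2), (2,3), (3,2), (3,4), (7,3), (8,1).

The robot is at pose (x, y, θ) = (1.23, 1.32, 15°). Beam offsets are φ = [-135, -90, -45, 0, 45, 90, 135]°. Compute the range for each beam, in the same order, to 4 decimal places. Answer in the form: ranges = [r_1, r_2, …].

beam 1: φ=-135°, α=240°
  direction (-0.5000, -0.8660); cell (1,1); t to first gridline: x 0.4600, y 0.3695 (then +2.0000 / +1.1547)
    (1,0) via y @ 0.3695  # hit
  → r_1 = 0.3695
beam 2: φ=-90°, α=285°
  direction (0.2588, -0.9659); cell (1,1); t to first gridline: x 2.9751, y 0.3313 (then +3.8637 / +1.0353)
    (1,0) via y @ 0.3313  # hit
  → r_2 = 0.3313
beam 3: φ=-45°, α=330°
  direction (0.8660, -0.5000); cell (1,1); t to first gridline: x 0.8891, y 0.6400 (then +1.1547 / +2.0000)
    (1,0) via y @ 0.6400  # hit
  → r_3 = 0.6400
beam 4: φ=0°, α=15°
  direction (0.9659, 0.2588); cell (1,1); t to first gridline: x 0.7972, y 2.6273 (then +1.0353 / +3.8637)
    (2,1) via x @ 0.7972
    (3,1) via x @ 1.8324
    (3,2) via y @ 2.6273  # hit
  → r_4 = 2.6273
beam 5: φ=45°, α=60°
  direction (0.5000, 0.8660); cell (1,1); t to first gridline: x 1.5400, y 0.7852 (then +2.0000 / +1.1547)
    (1,2) via y @ 0.7852  # hit
  → r_5 = 0.7852
beam 6: φ=90°, α=105°
  direction (-0.2588, 0.9659); cell (1,1); t to first gridline: x 0.8887, y 0.7040 (then +3.8637 / +1.0353)
    (1,2) via y @ 0.7040  # hit
  → r_6 = 0.7040
beam 7: φ=135°, α=150°
  direction (-0.8660, 0.5000); cell (1,1); t to first gridline: x 0.2656, y 1.3600 (then +1.1547 / +2.0000)
    (0,1) via x @ 0.2656  # hit
  → r_7 = 0.2656

ranges = [0.3695, 0.3313, 0.6400, 2.6273, 0.7852, 0.7040, 0.2656]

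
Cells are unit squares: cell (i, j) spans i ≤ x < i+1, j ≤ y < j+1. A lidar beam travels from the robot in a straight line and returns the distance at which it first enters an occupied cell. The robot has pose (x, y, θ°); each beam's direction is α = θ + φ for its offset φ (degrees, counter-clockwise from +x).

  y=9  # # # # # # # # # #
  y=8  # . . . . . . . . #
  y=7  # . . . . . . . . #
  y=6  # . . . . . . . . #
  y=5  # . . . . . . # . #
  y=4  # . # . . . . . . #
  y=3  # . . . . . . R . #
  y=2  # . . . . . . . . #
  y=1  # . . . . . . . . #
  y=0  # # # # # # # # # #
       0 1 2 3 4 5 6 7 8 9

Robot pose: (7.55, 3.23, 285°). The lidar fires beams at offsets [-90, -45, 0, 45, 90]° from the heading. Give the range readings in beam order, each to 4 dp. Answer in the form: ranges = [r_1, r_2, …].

ranges = [6.7811, 2.5750, 2.3087, 1.6743, 1.5012]

beam 1: φ=-90°, α=195°
  direction (-0.9659, -0.2588); cell (7,3); t to first gridline: x 0.5694, y 0.8887 (then +1.0353 / +3.8637)
    (6,3) via x @ 0.5694
    (6,2) via y @ 0.8887
    (5,2) via x @ 1.6047
    (4,2) via x @ 2.6400
    (3,2) via x @ 3.6752
    (2,2) via x @ 4.7105
    (2,1) via y @ 4.7524
    (1,1) via x @ 5.7458
    (0,1) via x @ 6.7811  # hit
  → r_1 = 6.7811
beam 2: φ=-45°, α=240°
  direction (-0.5000, -0.8660); cell (7,3); t to first gridline: x 1.1000, y 0.2656 (then +2.0000 / +1.1547)
    (7,2) via y @ 0.2656
    (6,2) via x @ 1.1000
    (6,1) via y @ 1.4203
    (6,0) via y @ 2.5750  # hit
  → r_2 = 2.5750
beam 3: φ=0°, α=285°
  direction (0.2588, -0.9659); cell (7,3); t to first gridline: x 1.7387, y 0.2381 (then +3.8637 / +1.0353)
    (7,2) via y @ 0.2381
    (7,1) via y @ 1.2734
    (8,1) via x @ 1.7387
    (8,0) via y @ 2.3087  # hit
  → r_3 = 2.3087
beam 4: φ=45°, α=330°
  direction (0.8660, -0.5000); cell (7,3); t to first gridline: x 0.5196, y 0.4600 (then +1.1547 / +2.0000)
    (7,2) via y @ 0.4600
    (8,2) via x @ 0.5196
    (9,2) via x @ 1.6743  # hit
  → r_4 = 1.6743
beam 5: φ=90°, α=15°
  direction (0.9659, 0.2588); cell (7,3); t to first gridline: x 0.4659, y 2.9751 (then +1.0353 / +3.8637)
    (8,3) via x @ 0.4659
    (9,3) via x @ 1.5012  # hit
  → r_5 = 1.5012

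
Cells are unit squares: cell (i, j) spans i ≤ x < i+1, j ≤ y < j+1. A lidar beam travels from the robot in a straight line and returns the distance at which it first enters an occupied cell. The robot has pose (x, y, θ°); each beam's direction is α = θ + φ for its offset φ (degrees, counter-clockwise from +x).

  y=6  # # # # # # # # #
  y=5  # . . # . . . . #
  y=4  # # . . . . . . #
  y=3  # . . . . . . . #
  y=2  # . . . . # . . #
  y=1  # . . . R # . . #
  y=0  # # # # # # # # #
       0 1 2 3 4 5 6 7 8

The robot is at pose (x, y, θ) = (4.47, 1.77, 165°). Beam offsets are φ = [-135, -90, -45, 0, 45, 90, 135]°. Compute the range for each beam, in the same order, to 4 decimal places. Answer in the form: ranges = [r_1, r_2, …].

ranges = [0.6120, 4.3792, 4.8844, 3.5924, 1.5400, 0.7972, 0.8891]

beam 1: φ=-135°, α=30°
  direction (0.8660, 0.5000); cell (4,1); t to first gridline: x 0.6120, y 0.4600 (then +1.1547 / +2.0000)
    (4,2) via y @ 0.4600
    (5,2) via x @ 0.6120  # hit
  → r_1 = 0.6120
beam 2: φ=-90°, α=75°
  direction (0.2588, 0.9659); cell (4,1); t to first gridline: x 2.0478, y 0.2381 (then +3.8637 / +1.0353)
    (4,2) via y @ 0.2381
    (4,3) via y @ 1.2734
    (5,3) via x @ 2.0478
    (5,4) via y @ 2.3087
    (5,5) via y @ 3.3439
    (5,6) via y @ 4.3792  # hit
  → r_2 = 4.3792
beam 3: φ=-45°, α=120°
  direction (-0.5000, 0.8660); cell (4,1); t to first gridline: x 0.9400, y 0.2656 (then +2.0000 / +1.1547)
    (4,2) via y @ 0.2656
    (3,2) via x @ 0.9400
    (3,3) via y @ 1.4203
    (3,4) via y @ 2.5750
    (2,4) via x @ 2.9400
    (2,5) via y @ 3.7297
    (2,6) via y @ 4.8844  # hit
  → r_3 = 4.8844
beam 4: φ=0°, α=165°
  direction (-0.9659, 0.2588); cell (4,1); t to first gridline: x 0.4866, y 0.8887 (then +1.0353 / +3.8637)
    (3,1) via x @ 0.4866
    (3,2) via y @ 0.8887
    (2,2) via x @ 1.5219
    (1,2) via x @ 2.5571
    (0,2) via x @ 3.5924  # hit
  → r_4 = 3.5924
beam 5: φ=45°, α=210°
  direction (-0.8660, -0.5000); cell (4,1); t to first gridline: x 0.5427, y 1.5400 (then +1.1547 / +2.0000)
    (3,1) via x @ 0.5427
    (3,0) via y @ 1.5400  # hit
  → r_5 = 1.5400
beam 6: φ=90°, α=255°
  direction (-0.2588, -0.9659); cell (4,1); t to first gridline: x 1.8159, y 0.7972 (then +3.8637 / +1.0353)
    (4,0) via y @ 0.7972  # hit
  → r_6 = 0.7972
beam 7: φ=135°, α=300°
  direction (0.5000, -0.8660); cell (4,1); t to first gridline: x 1.0600, y 0.8891 (then +2.0000 / +1.1547)
    (4,0) via y @ 0.8891  # hit
  → r_7 = 0.8891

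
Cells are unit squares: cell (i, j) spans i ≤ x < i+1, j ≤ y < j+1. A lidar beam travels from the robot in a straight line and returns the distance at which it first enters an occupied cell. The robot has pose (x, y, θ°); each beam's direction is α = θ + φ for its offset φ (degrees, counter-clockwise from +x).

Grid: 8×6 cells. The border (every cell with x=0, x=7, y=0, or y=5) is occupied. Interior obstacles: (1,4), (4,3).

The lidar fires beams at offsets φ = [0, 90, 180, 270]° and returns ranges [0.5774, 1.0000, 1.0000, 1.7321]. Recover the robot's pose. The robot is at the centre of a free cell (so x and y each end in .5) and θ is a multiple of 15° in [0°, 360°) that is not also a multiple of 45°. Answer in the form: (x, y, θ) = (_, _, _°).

Enumerate (i+0.5, j+0.5, θ) over the 22 free cells and 16 admissible headings. For each, cast all 4 beams and compare to the given ranges.
  (5.5, 1.5, 345°): beam 1 = 1.5529 ≠ 0.5774 ✗
  (2.5, 3.5, 105°): beam 1 = 1.5529 ≠ 0.5774 ✗
  (2.5, 4.5, 60°): beam 2 = 0.5774 ≠ 1.0000 ✗
  (6.5, 2.5, 210°): beam 1 = 3.0000 ≠ 0.5774 ✗
  …
  (5.5, 4.5, 60°): r_1=0.5774, r_2=1.0000, r_3=1.0000, r_4=1.7321 — all match ✓
Only this pose fits every beam.

(x, y, θ) = (5.5, 4.5, 60°)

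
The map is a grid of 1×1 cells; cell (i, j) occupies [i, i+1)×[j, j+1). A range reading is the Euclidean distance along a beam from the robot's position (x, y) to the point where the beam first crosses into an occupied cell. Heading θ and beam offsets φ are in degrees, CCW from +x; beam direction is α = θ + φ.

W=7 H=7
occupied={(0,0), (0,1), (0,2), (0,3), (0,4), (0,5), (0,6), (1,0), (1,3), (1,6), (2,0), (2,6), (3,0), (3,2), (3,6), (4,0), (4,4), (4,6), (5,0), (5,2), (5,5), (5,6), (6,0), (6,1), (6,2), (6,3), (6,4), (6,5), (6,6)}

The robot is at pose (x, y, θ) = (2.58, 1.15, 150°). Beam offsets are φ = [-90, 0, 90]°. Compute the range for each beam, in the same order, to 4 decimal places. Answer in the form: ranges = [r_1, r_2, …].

ranges = [0.9815, 1.8244, 0.1732]

beam 1: φ=-90°, α=60°
  direction (0.5000, 0.8660); cell (2,1); t to first gridline: x 0.8400, y 0.9815 (then +2.0000 / +1.1547)
    (3,1) via x @ 0.8400
    (3,2) via y @ 0.9815  # hit
  → r_1 = 0.9815
beam 2: φ=0°, α=150°
  direction (-0.8660, 0.5000); cell (2,1); t to first gridline: x 0.6697, y 1.7000 (then +1.1547 / +2.0000)
    (1,1) via x @ 0.6697
    (1,2) via y @ 1.7000
    (0,2) via x @ 1.8244  # hit
  → r_2 = 1.8244
beam 3: φ=90°, α=240°
  direction (-0.5000, -0.8660); cell (2,1); t to first gridline: x 1.1600, y 0.1732 (then +2.0000 / +1.1547)
    (2,0) via y @ 0.1732  # hit
  → r_3 = 0.1732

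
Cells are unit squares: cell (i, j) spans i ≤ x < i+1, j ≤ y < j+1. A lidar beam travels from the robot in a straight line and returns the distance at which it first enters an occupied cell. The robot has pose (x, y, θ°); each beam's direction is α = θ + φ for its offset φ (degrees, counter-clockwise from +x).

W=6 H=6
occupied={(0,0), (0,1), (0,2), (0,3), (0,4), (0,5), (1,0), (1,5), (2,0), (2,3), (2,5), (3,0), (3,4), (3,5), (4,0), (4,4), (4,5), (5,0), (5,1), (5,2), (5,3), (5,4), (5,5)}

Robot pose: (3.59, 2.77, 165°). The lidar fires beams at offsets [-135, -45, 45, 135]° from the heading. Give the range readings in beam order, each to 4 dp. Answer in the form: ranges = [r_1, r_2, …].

ranges = [1.6281, 1.1800, 2.9907, 2.0438]

beam 1: φ=-135°, α=30°
  dir = (cos 30°, sin 30°) = (0.8660, 0.5000); from cell (3,2)
  next x-line at t=0.4734, next y-line at t=0.4600; Δt_x=1.1547, Δt_y=2.0000
    y: enter (3,3) at t=0.4600
    x: enter (4,3) at t=0.4734
    x: enter (5,3) at t=1.6281 ← occupied
  → r_1 = 1.6281
beam 2: φ=-45°, α=120°
  dir = (cos 120°, sin 120°) = (-0.5000, 0.8660); from cell (3,2)
  next x-line at t=1.1800, next y-line at t=0.2656; Δt_x=2.0000, Δt_y=1.1547
    y: enter (3,3) at t=0.2656
    x: enter (2,3) at t=1.1800 ← occupied
  → r_2 = 1.1800
beam 3: φ=45°, α=210°
  dir = (cos 210°, sin 210°) = (-0.8660, -0.5000); from cell (3,2)
  next x-line at t=0.6813, next y-line at t=1.5400; Δt_x=1.1547, Δt_y=2.0000
    x: enter (2,2) at t=0.6813
    y: enter (2,1) at t=1.5400
    x: enter (1,1) at t=1.8360
    x: enter (0,1) at t=2.9907 ← occupied
  → r_3 = 2.9907
beam 4: φ=135°, α=300°
  dir = (cos 300°, sin 300°) = (0.5000, -0.8660); from cell (3,2)
  next x-line at t=0.8200, next y-line at t=0.8891; Δt_x=2.0000, Δt_y=1.1547
    x: enter (4,2) at t=0.8200
    y: enter (4,1) at t=0.8891
    y: enter (4,0) at t=2.0438 ← occupied
  → r_4 = 2.0438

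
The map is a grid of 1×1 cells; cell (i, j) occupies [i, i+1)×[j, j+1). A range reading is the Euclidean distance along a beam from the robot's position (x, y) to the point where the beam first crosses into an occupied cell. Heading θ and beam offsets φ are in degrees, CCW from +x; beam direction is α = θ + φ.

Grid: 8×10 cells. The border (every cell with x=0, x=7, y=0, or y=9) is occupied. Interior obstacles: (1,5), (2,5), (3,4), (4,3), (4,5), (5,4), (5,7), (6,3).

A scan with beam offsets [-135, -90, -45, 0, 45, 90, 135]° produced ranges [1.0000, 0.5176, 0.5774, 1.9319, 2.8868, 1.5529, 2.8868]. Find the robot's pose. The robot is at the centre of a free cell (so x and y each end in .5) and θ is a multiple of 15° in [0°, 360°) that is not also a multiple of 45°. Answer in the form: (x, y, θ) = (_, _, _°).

(x, y, θ) = (4.5, 1.5, 345°)

Enumerate (i+0.5, j+0.5, θ) over the 40 free cells and 16 admissible headings. For each, cast all 7 beams and compare to the given ranges.
  (6.5, 5.5, 60°): beam 1 = 1.5529 ≠ 1.0000 ✗
  (1.5, 7.5, 330°): beam 1 = 0.5176 ≠ 1.0000 ✗
  (4.5, 7.5, 150°): beam 1 = 0.5176 ≠ 1.0000 ✗
  (2.5, 2.5, 165°): beam 1 = 1.7321 ≠ 1.0000 ✗
  …
  (4.5, 1.5, 345°): r_1=1.0000, r_2=0.5176, r_3=0.5774, r_4=1.9319, r_5=2.8868, r_6=1.5529, r_7=2.8868 — all match ✓
Only this pose fits every beam.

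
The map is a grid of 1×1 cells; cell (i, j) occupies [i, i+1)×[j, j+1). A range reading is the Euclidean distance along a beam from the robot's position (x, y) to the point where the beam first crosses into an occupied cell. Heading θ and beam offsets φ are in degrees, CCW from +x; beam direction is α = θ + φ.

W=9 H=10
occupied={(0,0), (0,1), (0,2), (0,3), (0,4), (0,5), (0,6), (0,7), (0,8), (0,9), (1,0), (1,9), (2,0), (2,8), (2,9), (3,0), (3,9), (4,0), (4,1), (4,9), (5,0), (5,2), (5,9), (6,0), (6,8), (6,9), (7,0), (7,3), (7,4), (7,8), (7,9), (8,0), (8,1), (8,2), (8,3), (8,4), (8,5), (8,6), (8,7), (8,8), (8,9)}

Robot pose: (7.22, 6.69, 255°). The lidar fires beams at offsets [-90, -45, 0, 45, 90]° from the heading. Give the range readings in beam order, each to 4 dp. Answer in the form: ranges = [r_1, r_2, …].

beam 1: φ=-90°, α=165°
  direction (-0.9659, 0.2588); cell (7,6); t to first gridline: x 0.2278, y 1.1977 (then +1.0353 / +3.8637)
    (6,6) via x @ 0.2278
    (6,7) via y @ 1.1977
    (5,7) via x @ 1.2630
    (4,7) via x @ 2.2983
    (3,7) via x @ 3.3336
    (2,7) via x @ 4.3689
    (2,8) via y @ 5.0615  # hit
  → r_1 = 5.0615
beam 2: φ=-45°, α=210°
  direction (-0.8660, -0.5000); cell (7,6); t to first gridline: x 0.2540, y 1.3800 (then +1.1547 / +2.0000)
    (6,6) via x @ 0.2540
    (6,5) via y @ 1.3800
    (5,5) via x @ 1.4087
    (4,5) via x @ 2.5634
    (4,4) via y @ 3.3800
    (3,4) via x @ 3.7181
    (2,4) via x @ 4.8728
    (2,3) via y @ 5.3800
    (1,3) via x @ 6.0275
    (0,3) via x @ 7.1822  # hit
  → r_2 = 7.1822
beam 3: φ=0°, α=255°
  direction (-0.2588, -0.9659); cell (7,6); t to first gridline: x 0.8500, y 0.7143 (then +3.8637 / +1.0353)
    (7,5) via y @ 0.7143
    (6,5) via x @ 0.8500
    (6,4) via y @ 1.7496
    (6,3) via y @ 2.7849
    (6,2) via y @ 3.8202
    (5,2) via x @ 4.7137  # hit
  → r_3 = 4.7137
beam 4: φ=45°, α=300°
  direction (0.5000, -0.8660); cell (7,6); t to first gridline: x 1.5600, y 0.7967 (then +2.0000 / +1.1547)
    (7,5) via y @ 0.7967
    (8,5) via x @ 1.5600  # hit
  → r_4 = 1.5600
beam 5: φ=90°, α=345°
  direction (0.9659, -0.2588); cell (7,6); t to first gridline: x 0.8075, y 2.6660 (then +1.0353 / +3.8637)
    (8,6) via x @ 0.8075  # hit
  → r_5 = 0.8075

ranges = [5.0615, 7.1822, 4.7137, 1.5600, 0.8075]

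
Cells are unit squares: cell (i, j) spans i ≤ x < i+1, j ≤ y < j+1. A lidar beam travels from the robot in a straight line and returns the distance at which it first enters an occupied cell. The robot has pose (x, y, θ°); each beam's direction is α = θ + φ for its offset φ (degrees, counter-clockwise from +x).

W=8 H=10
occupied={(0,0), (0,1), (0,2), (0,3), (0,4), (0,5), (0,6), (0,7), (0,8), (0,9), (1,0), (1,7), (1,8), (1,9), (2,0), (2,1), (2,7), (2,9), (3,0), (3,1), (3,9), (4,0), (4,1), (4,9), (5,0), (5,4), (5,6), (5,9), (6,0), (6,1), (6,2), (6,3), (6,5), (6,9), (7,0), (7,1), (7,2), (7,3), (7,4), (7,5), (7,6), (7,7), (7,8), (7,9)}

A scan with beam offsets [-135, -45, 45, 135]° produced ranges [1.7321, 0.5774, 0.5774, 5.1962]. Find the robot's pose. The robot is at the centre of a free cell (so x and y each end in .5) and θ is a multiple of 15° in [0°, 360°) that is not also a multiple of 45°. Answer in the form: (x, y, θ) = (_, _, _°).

(x, y, θ) = (5.5, 3.5, 15°)

Candidates: 36 free-cell centres × 16 headings = 576 poses. Raycast each; keep the one whose scan matches to 4 dp.
  (4.5, 6.5, 345°): beam 1 = 4.0415 ≠ 1.7321 ✗
  (3.5, 6.5, 30°): beam 1 = 4.6587 ≠ 1.7321 ✗
  (1.5, 2.5, 15°): beam 1 = 1.0000 ≠ 1.7321 ✗
  (5.5, 8.5, 255°): beam 1 = 0.5774 ≠ 1.7321 ✗
  …
  (5.5, 3.5, 15°): r_1=1.7321, r_2=0.5774, r_3=0.5774, r_4=5.1962 — all match ✓
No second candidate reproduces the full scan.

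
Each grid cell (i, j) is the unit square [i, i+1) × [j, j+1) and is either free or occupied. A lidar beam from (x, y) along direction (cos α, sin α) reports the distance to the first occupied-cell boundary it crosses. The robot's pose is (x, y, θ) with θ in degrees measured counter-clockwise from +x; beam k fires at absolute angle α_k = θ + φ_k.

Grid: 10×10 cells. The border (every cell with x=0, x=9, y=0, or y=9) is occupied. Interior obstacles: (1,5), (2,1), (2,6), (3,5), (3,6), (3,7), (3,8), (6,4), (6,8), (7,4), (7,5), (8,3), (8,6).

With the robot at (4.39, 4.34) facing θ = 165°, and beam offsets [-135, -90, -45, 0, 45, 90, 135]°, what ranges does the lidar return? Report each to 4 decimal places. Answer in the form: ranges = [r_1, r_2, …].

beam 1: φ=-135°, α=30°
  dir = (cos 30°, sin 30°) = (0.8660, 0.5000); from cell (4,4)
  next x-line at t=0.7044, next y-line at t=1.3200; Δt_x=1.1547, Δt_y=2.0000
    x: enter (5,4) at t=0.7044
    y: enter (5,5) at t=1.3200
    x: enter (6,5) at t=1.8591
    x: enter (7,5) at t=3.0138 ← occupied
  → r_1 = 3.0138
beam 2: φ=-90°, α=75°
  dir = (cos 75°, sin 75°) = (0.2588, 0.9659); from cell (4,4)
  next x-line at t=2.3569, next y-line at t=0.6833; Δt_x=3.8637, Δt_y=1.0353
    y: enter (4,5) at t=0.6833
    y: enter (4,6) at t=1.7186
    x: enter (5,6) at t=2.3569
    y: enter (5,7) at t=2.7538
    y: enter (5,8) at t=3.7891
    y: enter (5,9) at t=4.8244 ← occupied
  → r_2 = 4.8244
beam 3: φ=-45°, α=120°
  dir = (cos 120°, sin 120°) = (-0.5000, 0.8660); from cell (4,4)
  next x-line at t=0.7800, next y-line at t=0.7621; Δt_x=2.0000, Δt_y=1.1547
    y: enter (4,5) at t=0.7621
    x: enter (3,5) at t=0.7800 ← occupied
  → r_3 = 0.7800
beam 4: φ=0°, α=165°
  dir = (cos 165°, sin 165°) = (-0.9659, 0.2588); from cell (4,4)
  next x-line at t=0.4038, next y-line at t=2.5500; Δt_x=1.0353, Δt_y=3.8637
    x: enter (3,4) at t=0.4038
    x: enter (2,4) at t=1.4390
    x: enter (1,4) at t=2.4743
    y: enter (1,5) at t=2.5500 ← occupied
  → r_4 = 2.5500
beam 5: φ=45°, α=210°
  dir = (cos 210°, sin 210°) = (-0.8660, -0.5000); from cell (4,4)
  next x-line at t=0.4503, next y-line at t=0.6800; Δt_x=1.1547, Δt_y=2.0000
    x: enter (3,4) at t=0.4503
    y: enter (3,3) at t=0.6800
    x: enter (2,3) at t=1.6050
    y: enter (2,2) at t=2.6800
    x: enter (1,2) at t=2.7597
    x: enter (0,2) at t=3.9144 ← occupied
  → r_5 = 3.9144
beam 6: φ=90°, α=255°
  dir = (cos 255°, sin 255°) = (-0.2588, -0.9659); from cell (4,4)
  next x-line at t=1.5068, next y-line at t=0.3520; Δt_x=3.8637, Δt_y=1.0353
    y: enter (4,3) at t=0.3520
    y: enter (4,2) at t=1.3873
    x: enter (3,2) at t=1.5068
    y: enter (3,1) at t=2.4225
    y: enter (3,0) at t=3.4578 ← occupied
  → r_6 = 3.4578
beam 7: φ=135°, α=300°
  dir = (cos 300°, sin 300°) = (0.5000, -0.8660); from cell (4,4)
  next x-line at t=1.2200, next y-line at t=0.3926; Δt_x=2.0000, Δt_y=1.1547
    y: enter (4,3) at t=0.3926
    x: enter (5,3) at t=1.2200
    y: enter (5,2) at t=1.5473
    y: enter (5,1) at t=2.7020
    x: enter (6,1) at t=3.2200
    y: enter (6,0) at t=3.8567 ← occupied
  → r_7 = 3.8567

ranges = [3.0138, 4.8244, 0.7800, 2.5500, 3.9144, 3.4578, 3.8567]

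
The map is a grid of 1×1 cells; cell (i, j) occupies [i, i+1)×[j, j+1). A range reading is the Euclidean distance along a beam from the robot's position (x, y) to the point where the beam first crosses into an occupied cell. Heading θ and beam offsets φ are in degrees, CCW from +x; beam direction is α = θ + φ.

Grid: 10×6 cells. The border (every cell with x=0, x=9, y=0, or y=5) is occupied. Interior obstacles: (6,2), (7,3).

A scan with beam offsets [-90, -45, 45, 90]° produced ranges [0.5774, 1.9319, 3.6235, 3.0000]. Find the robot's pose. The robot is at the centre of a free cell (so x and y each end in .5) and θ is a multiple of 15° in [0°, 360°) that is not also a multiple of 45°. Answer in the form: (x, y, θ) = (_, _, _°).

(x, y, θ) = (2.5, 1.5, 30°)

Enumerate (i+0.5, j+0.5, θ) over the 30 free cells and 16 admissible headings. For each, cast all 4 beams and compare to the given ranges.
  (8.5, 4.5, 345°): beam 1 = 3.6235 ≠ 0.5774 ✗
  (2.5, 4.5, 345°): beam 1 = 3.6235 ≠ 0.5774 ✗
  (5.5, 4.5, 330°): beam 1 = 4.0415 ≠ 0.5774 ✗
  …
  (2.5, 1.5, 30°): r_1=0.5774, r_2=1.9319, r_3=3.6235, r_4=3.0000 — all match ✓
No second candidate reproduces the full scan.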